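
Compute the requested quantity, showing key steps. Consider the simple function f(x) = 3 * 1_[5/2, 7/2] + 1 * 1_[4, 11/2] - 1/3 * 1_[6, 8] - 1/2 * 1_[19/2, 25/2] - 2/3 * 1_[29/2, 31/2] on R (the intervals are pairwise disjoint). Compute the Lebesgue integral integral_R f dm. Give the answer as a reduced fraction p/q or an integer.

For a simple function f = sum_i c_i * 1_{A_i} with disjoint A_i,
  integral f dm = sum_i c_i * m(A_i).
Lengths of the A_i:
  m(A_1) = 7/2 - 5/2 = 1.
  m(A_2) = 11/2 - 4 = 3/2.
  m(A_3) = 8 - 6 = 2.
  m(A_4) = 25/2 - 19/2 = 3.
  m(A_5) = 31/2 - 29/2 = 1.
Contributions c_i * m(A_i):
  (3) * (1) = 3.
  (1) * (3/2) = 3/2.
  (-1/3) * (2) = -2/3.
  (-1/2) * (3) = -3/2.
  (-2/3) * (1) = -2/3.
Total: 3 + 3/2 - 2/3 - 3/2 - 2/3 = 5/3.

5/3


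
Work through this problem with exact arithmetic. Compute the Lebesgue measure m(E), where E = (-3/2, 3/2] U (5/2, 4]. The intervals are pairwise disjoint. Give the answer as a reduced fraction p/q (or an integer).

For pairwise disjoint intervals, m(union_i I_i) = sum_i m(I_i),
and m is invariant under swapping open/closed endpoints (single points have measure 0).
So m(E) = sum_i (b_i - a_i).
  I_1 has length 3/2 - (-3/2) = 3.
  I_2 has length 4 - 5/2 = 3/2.
Summing:
  m(E) = 3 + 3/2 = 9/2.

9/2


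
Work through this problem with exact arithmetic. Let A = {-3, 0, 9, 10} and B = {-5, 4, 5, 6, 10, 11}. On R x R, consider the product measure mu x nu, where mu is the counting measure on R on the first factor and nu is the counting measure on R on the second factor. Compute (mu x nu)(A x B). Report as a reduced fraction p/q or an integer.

For a measurable rectangle A x B, the product measure satisfies
  (mu x nu)(A x B) = mu(A) * nu(B).
  mu(A) = 4.
  nu(B) = 6.
  (mu x nu)(A x B) = 4 * 6 = 24.

24


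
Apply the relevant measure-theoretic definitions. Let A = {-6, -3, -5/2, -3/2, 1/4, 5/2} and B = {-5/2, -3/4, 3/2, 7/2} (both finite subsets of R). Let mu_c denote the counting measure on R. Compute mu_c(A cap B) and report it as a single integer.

Counting measure on a finite set equals cardinality. mu_c(A cap B) = |A cap B| (elements appearing in both).
Enumerating the elements of A that also lie in B gives 1 element(s).
So mu_c(A cap B) = 1.

1


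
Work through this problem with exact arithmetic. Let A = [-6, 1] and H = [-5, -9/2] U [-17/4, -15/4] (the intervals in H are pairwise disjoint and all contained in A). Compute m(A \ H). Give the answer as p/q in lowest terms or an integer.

The ambient interval has length m(A) = 1 - (-6) = 7.
Since the holes are disjoint and sit inside A, by finite additivity
  m(H) = sum_i (b_i - a_i), and m(A \ H) = m(A) - m(H).
Computing the hole measures:
  m(H_1) = -9/2 - (-5) = 1/2.
  m(H_2) = -15/4 - (-17/4) = 1/2.
Summed: m(H) = 1/2 + 1/2 = 1.
So m(A \ H) = 7 - 1 = 6.

6


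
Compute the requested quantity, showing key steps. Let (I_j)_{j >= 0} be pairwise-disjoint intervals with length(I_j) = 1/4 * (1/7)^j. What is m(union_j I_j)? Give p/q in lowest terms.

By countable additivity of the Lebesgue measure on pairwise disjoint measurable sets,
  m(union_{j >= 0} I_j) = sum_{j >= 0} m(I_j) = sum_{j >= 0} a * r^j,
  with a = 1/4 and r = 1/7.
Since 0 < r = 1/7 < 1, the geometric series converges:
  sum_{j >= 0} a * r^j = a / (1 - r).
  = 1/4 / (1 - 1/7)
  = 1/4 / (6/7)
  = 7/24.

7/24


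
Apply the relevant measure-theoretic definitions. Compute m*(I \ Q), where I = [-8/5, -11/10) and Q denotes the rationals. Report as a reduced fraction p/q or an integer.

The interval I = [-8/5, -11/10) has m(I) = -11/10 - (-8/5) = 1/2 (endpoints are measure-zero, so open/closed/half-open agree). Write I = (I cap Q) u (I \ Q). The rationals in I are countable, so m*(I cap Q) = 0 (cover each rational by intervals whose total length is arbitrarily small). By countable subadditivity m*(I) <= m*(I cap Q) + m*(I \ Q), hence m*(I \ Q) >= m(I) = 1/2. The reverse inequality m*(I \ Q) <= m*(I) = 1/2 is trivial since (I \ Q) is a subset of I. Therefore m*(I \ Q) = 1/2.

1/2


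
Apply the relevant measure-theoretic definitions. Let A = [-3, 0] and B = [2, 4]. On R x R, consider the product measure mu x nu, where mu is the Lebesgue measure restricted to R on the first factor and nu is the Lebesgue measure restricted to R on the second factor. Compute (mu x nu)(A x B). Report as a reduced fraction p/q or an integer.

For a measurable rectangle A x B, the product measure satisfies
  (mu x nu)(A x B) = mu(A) * nu(B).
  mu(A) = 3.
  nu(B) = 2.
  (mu x nu)(A x B) = 3 * 2 = 6.

6


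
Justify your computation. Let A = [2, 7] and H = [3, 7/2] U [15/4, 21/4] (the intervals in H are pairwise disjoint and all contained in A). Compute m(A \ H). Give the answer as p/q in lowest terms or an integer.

The ambient interval has length m(A) = 7 - 2 = 5.
Since the holes are disjoint and sit inside A, by finite additivity
  m(H) = sum_i (b_i - a_i), and m(A \ H) = m(A) - m(H).
Computing the hole measures:
  m(H_1) = 7/2 - 3 = 1/2.
  m(H_2) = 21/4 - 15/4 = 3/2.
Summed: m(H) = 1/2 + 3/2 = 2.
So m(A \ H) = 5 - 2 = 3.

3


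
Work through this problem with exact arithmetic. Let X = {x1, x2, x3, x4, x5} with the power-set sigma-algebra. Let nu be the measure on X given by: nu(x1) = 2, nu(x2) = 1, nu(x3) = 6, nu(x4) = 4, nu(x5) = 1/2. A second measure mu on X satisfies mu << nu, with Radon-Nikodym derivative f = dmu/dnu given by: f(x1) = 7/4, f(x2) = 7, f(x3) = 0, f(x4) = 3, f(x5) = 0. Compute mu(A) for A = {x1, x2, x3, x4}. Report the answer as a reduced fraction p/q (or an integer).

By the defining property of the Radon-Nikodym derivative, for every measurable set A,
  mu(A) = integral_A f dnu.
Since nu is a discrete measure concentrated on the atoms of X, the integral over A reduces to the sum
  mu(A) = sum_{x in A} f(x) * nu({x}).
Computing each term:
  x1: f(x1) * nu(x1) = 7/4 * 2 = 7/2.
  x2: f(x2) * nu(x2) = 7 * 1 = 7.
  x3: f(x3) * nu(x3) = 0 * 6 = 0.
  x4: f(x4) * nu(x4) = 3 * 4 = 12.
Summing: mu(A) = 7/2 + 7 + 0 + 12 = 45/2.

45/2


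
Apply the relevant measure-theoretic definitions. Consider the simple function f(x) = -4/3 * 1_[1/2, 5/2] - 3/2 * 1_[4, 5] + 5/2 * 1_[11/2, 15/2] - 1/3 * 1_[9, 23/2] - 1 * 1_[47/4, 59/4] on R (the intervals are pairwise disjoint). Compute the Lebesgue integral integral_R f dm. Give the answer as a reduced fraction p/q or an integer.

For a simple function f = sum_i c_i * 1_{A_i} with disjoint A_i,
  integral f dm = sum_i c_i * m(A_i).
Lengths of the A_i:
  m(A_1) = 5/2 - 1/2 = 2.
  m(A_2) = 5 - 4 = 1.
  m(A_3) = 15/2 - 11/2 = 2.
  m(A_4) = 23/2 - 9 = 5/2.
  m(A_5) = 59/4 - 47/4 = 3.
Contributions c_i * m(A_i):
  (-4/3) * (2) = -8/3.
  (-3/2) * (1) = -3/2.
  (5/2) * (2) = 5.
  (-1/3) * (5/2) = -5/6.
  (-1) * (3) = -3.
Total: -8/3 - 3/2 + 5 - 5/6 - 3 = -3.

-3


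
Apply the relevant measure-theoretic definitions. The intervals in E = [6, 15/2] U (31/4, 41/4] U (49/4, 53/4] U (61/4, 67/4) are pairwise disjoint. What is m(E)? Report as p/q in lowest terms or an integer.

For pairwise disjoint intervals, m(union_i I_i) = sum_i m(I_i),
and m is invariant under swapping open/closed endpoints (single points have measure 0).
So m(E) = sum_i (b_i - a_i).
  I_1 has length 15/2 - 6 = 3/2.
  I_2 has length 41/4 - 31/4 = 5/2.
  I_3 has length 53/4 - 49/4 = 1.
  I_4 has length 67/4 - 61/4 = 3/2.
Summing:
  m(E) = 3/2 + 5/2 + 1 + 3/2 = 13/2.

13/2


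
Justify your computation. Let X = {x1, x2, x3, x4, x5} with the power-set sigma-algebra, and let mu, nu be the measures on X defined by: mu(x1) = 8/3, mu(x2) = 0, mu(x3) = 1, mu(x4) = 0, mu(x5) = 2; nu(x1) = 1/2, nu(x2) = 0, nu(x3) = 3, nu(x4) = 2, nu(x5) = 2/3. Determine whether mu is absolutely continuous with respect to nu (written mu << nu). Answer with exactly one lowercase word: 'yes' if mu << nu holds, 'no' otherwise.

mu << nu means: every nu-null measurable set is also mu-null; equivalently, for every atom x, if nu({x}) = 0 then mu({x}) = 0.
Checking each atom:
  x1: nu = 1/2 > 0 -> no constraint.
  x2: nu = 0, mu = 0 -> consistent with mu << nu.
  x3: nu = 3 > 0 -> no constraint.
  x4: nu = 2 > 0 -> no constraint.
  x5: nu = 2/3 > 0 -> no constraint.
No atom violates the condition. Therefore mu << nu.

yes


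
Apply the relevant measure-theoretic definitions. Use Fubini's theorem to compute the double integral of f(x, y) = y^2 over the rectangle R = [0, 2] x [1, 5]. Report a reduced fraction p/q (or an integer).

f(x, y) is a tensor product of a function of x and a function of y, and both factors are bounded continuous (hence Lebesgue integrable) on the rectangle, so Fubini's theorem applies:
  integral_R f d(m x m) = (integral_a1^b1 1 dx) * (integral_a2^b2 y^2 dy).
Inner integral in x: integral_{0}^{2} 1 dx = (2^1 - 0^1)/1
  = 2.
Inner integral in y: integral_{1}^{5} y^2 dy = (5^3 - 1^3)/3
  = 124/3.
Product: (2) * (124/3) = 248/3.

248/3


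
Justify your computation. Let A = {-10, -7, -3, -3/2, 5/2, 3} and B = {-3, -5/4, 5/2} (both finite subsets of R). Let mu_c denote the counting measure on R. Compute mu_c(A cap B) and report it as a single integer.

Counting measure on a finite set equals cardinality. mu_c(A cap B) = |A cap B| (elements appearing in both).
Enumerating the elements of A that also lie in B gives 2 element(s).
So mu_c(A cap B) = 2.

2


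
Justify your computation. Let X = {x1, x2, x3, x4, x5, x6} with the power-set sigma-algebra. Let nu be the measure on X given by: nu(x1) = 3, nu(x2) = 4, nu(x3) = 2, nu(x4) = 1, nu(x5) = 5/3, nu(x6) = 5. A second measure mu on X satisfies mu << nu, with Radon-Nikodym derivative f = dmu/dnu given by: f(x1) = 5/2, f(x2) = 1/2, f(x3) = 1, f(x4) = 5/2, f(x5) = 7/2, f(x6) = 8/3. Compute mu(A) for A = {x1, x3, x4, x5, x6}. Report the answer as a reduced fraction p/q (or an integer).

By the defining property of the Radon-Nikodym derivative, for every measurable set A,
  mu(A) = integral_A f dnu.
Since nu is a discrete measure concentrated on the atoms of X, the integral over A reduces to the sum
  mu(A) = sum_{x in A} f(x) * nu({x}).
Computing each term:
  x1: f(x1) * nu(x1) = 5/2 * 3 = 15/2.
  x3: f(x3) * nu(x3) = 1 * 2 = 2.
  x4: f(x4) * nu(x4) = 5/2 * 1 = 5/2.
  x5: f(x5) * nu(x5) = 7/2 * 5/3 = 35/6.
  x6: f(x6) * nu(x6) = 8/3 * 5 = 40/3.
Summing: mu(A) = 15/2 + 2 + 5/2 + 35/6 + 40/3 = 187/6.

187/6


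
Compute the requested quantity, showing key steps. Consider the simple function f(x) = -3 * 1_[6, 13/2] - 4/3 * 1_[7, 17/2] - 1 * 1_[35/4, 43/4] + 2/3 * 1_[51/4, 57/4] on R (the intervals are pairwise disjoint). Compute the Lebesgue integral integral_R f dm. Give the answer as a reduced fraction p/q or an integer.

For a simple function f = sum_i c_i * 1_{A_i} with disjoint A_i,
  integral f dm = sum_i c_i * m(A_i).
Lengths of the A_i:
  m(A_1) = 13/2 - 6 = 1/2.
  m(A_2) = 17/2 - 7 = 3/2.
  m(A_3) = 43/4 - 35/4 = 2.
  m(A_4) = 57/4 - 51/4 = 3/2.
Contributions c_i * m(A_i):
  (-3) * (1/2) = -3/2.
  (-4/3) * (3/2) = -2.
  (-1) * (2) = -2.
  (2/3) * (3/2) = 1.
Total: -3/2 - 2 - 2 + 1 = -9/2.

-9/2


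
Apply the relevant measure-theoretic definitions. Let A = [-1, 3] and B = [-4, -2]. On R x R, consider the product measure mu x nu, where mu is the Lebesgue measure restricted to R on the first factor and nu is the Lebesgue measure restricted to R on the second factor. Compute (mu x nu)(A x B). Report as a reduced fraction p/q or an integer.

For a measurable rectangle A x B, the product measure satisfies
  (mu x nu)(A x B) = mu(A) * nu(B).
  mu(A) = 4.
  nu(B) = 2.
  (mu x nu)(A x B) = 4 * 2 = 8.

8


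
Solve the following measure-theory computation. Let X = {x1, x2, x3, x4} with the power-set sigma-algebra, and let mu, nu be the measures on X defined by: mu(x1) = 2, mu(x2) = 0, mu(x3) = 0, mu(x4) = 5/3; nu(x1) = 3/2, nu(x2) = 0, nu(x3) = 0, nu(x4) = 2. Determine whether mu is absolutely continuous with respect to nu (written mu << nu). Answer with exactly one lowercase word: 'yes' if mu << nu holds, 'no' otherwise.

mu << nu means: every nu-null measurable set is also mu-null; equivalently, for every atom x, if nu({x}) = 0 then mu({x}) = 0.
Checking each atom:
  x1: nu = 3/2 > 0 -> no constraint.
  x2: nu = 0, mu = 0 -> consistent with mu << nu.
  x3: nu = 0, mu = 0 -> consistent with mu << nu.
  x4: nu = 2 > 0 -> no constraint.
No atom violates the condition. Therefore mu << nu.

yes


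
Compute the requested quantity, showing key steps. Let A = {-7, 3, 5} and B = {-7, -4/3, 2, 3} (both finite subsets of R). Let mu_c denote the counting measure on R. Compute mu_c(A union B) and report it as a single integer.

Counting measure on a finite set equals cardinality. By inclusion-exclusion, |A union B| = |A| + |B| - |A cap B|.
|A| = 3, |B| = 4, |A cap B| = 2.
So mu_c(A union B) = 3 + 4 - 2 = 5.

5


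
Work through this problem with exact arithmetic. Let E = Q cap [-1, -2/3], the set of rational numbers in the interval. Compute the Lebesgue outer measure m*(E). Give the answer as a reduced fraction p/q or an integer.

The set Q cap [-1, -2/3] is countable (a subset of the countable set Q). Lebesgue outer measure of any countable set is 0: each singleton {q} has m*({q}) = 0, and by countable subadditivity m*(union_k {q_k}) <= sum_k m*({q_k}) = sum_k 0 = 0. The reverse inequality m*(E) >= 0 is automatic. So m*(Q cap [-1, -2/3]) = 0.

0


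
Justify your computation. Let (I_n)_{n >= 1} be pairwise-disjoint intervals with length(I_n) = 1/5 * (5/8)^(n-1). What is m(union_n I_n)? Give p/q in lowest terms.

By countable additivity of the Lebesgue measure on pairwise disjoint measurable sets,
  m(union_{n >= 1} I_n) = sum_{n >= 1} m(I_n) = sum_{n >= 1} a * r^(n-1),
  with a = 1/5 and r = 5/8.
Since 0 < r = 5/8 < 1, the geometric series converges:
  sum_{n >= 1} a * r^(n-1) = a / (1 - r).
  = 1/5 / (1 - 5/8)
  = 1/5 / (3/8)
  = 8/15.

8/15


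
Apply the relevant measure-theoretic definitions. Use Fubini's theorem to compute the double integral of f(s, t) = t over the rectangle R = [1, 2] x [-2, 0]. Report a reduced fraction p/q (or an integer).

f(s, t) is a tensor product of a function of s and a function of t, and both factors are bounded continuous (hence Lebesgue integrable) on the rectangle, so Fubini's theorem applies:
  integral_R f d(m x m) = (integral_a1^b1 1 ds) * (integral_a2^b2 t dt).
Inner integral in s: integral_{1}^{2} 1 ds = (2^1 - 1^1)/1
  = 1.
Inner integral in t: integral_{-2}^{0} t dt = (0^2 - (-2)^2)/2
  = -2.
Product: (1) * (-2) = -2.

-2


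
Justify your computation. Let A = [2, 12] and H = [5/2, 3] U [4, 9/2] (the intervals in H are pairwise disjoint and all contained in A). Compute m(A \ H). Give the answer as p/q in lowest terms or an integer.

The ambient interval has length m(A) = 12 - 2 = 10.
Since the holes are disjoint and sit inside A, by finite additivity
  m(H) = sum_i (b_i - a_i), and m(A \ H) = m(A) - m(H).
Computing the hole measures:
  m(H_1) = 3 - 5/2 = 1/2.
  m(H_2) = 9/2 - 4 = 1/2.
Summed: m(H) = 1/2 + 1/2 = 1.
So m(A \ H) = 10 - 1 = 9.

9


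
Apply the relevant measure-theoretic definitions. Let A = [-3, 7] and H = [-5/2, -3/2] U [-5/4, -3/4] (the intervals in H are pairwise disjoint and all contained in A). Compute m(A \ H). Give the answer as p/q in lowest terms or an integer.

The ambient interval has length m(A) = 7 - (-3) = 10.
Since the holes are disjoint and sit inside A, by finite additivity
  m(H) = sum_i (b_i - a_i), and m(A \ H) = m(A) - m(H).
Computing the hole measures:
  m(H_1) = -3/2 - (-5/2) = 1.
  m(H_2) = -3/4 - (-5/4) = 1/2.
Summed: m(H) = 1 + 1/2 = 3/2.
So m(A \ H) = 10 - 3/2 = 17/2.

17/2


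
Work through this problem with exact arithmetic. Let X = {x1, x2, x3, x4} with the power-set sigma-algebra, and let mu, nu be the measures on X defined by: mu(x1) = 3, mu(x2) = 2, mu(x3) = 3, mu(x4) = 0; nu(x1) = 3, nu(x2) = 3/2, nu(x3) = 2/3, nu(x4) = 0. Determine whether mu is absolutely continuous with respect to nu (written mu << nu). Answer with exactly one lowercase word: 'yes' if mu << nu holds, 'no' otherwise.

mu << nu means: every nu-null measurable set is also mu-null; equivalently, for every atom x, if nu({x}) = 0 then mu({x}) = 0.
Checking each atom:
  x1: nu = 3 > 0 -> no constraint.
  x2: nu = 3/2 > 0 -> no constraint.
  x3: nu = 2/3 > 0 -> no constraint.
  x4: nu = 0, mu = 0 -> consistent with mu << nu.
No atom violates the condition. Therefore mu << nu.

yes


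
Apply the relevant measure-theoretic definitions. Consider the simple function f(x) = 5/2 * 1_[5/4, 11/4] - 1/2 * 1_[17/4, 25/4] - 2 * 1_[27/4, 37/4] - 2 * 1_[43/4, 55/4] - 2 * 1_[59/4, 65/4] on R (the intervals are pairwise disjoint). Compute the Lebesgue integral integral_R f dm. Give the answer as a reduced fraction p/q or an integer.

For a simple function f = sum_i c_i * 1_{A_i} with disjoint A_i,
  integral f dm = sum_i c_i * m(A_i).
Lengths of the A_i:
  m(A_1) = 11/4 - 5/4 = 3/2.
  m(A_2) = 25/4 - 17/4 = 2.
  m(A_3) = 37/4 - 27/4 = 5/2.
  m(A_4) = 55/4 - 43/4 = 3.
  m(A_5) = 65/4 - 59/4 = 3/2.
Contributions c_i * m(A_i):
  (5/2) * (3/2) = 15/4.
  (-1/2) * (2) = -1.
  (-2) * (5/2) = -5.
  (-2) * (3) = -6.
  (-2) * (3/2) = -3.
Total: 15/4 - 1 - 5 - 6 - 3 = -45/4.

-45/4


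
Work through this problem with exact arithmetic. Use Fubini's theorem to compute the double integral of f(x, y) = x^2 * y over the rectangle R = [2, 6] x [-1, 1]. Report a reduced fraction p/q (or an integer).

f(x, y) is a tensor product of a function of x and a function of y, and both factors are bounded continuous (hence Lebesgue integrable) on the rectangle, so Fubini's theorem applies:
  integral_R f d(m x m) = (integral_a1^b1 x^2 dx) * (integral_a2^b2 y dy).
Inner integral in x: integral_{2}^{6} x^2 dx = (6^3 - 2^3)/3
  = 208/3.
Inner integral in y: integral_{-1}^{1} y dy = (1^2 - (-1)^2)/2
  = 0.
Product: (208/3) * (0) = 0.

0


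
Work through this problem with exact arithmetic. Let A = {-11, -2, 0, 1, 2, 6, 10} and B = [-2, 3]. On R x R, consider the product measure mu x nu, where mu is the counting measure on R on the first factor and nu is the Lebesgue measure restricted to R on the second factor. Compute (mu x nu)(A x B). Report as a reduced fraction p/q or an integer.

For a measurable rectangle A x B, the product measure satisfies
  (mu x nu)(A x B) = mu(A) * nu(B).
  mu(A) = 7.
  nu(B) = 5.
  (mu x nu)(A x B) = 7 * 5 = 35.

35


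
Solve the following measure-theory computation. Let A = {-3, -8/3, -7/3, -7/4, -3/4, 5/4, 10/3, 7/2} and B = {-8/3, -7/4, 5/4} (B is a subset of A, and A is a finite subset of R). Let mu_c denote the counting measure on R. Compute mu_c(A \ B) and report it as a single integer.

Counting measure assigns mu_c(E) = |E| (number of elements) when E is finite. For B subset A, A \ B is the set of elements of A not in B, so |A \ B| = |A| - |B|.
|A| = 8, |B| = 3, so mu_c(A \ B) = 8 - 3 = 5.

5


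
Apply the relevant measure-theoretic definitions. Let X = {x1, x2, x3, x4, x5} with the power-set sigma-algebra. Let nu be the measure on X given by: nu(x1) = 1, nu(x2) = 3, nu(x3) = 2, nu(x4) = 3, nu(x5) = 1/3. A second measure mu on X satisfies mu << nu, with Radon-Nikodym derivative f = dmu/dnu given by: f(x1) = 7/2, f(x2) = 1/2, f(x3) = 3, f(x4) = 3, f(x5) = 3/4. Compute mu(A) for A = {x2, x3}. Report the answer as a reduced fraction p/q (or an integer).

By the defining property of the Radon-Nikodym derivative, for every measurable set A,
  mu(A) = integral_A f dnu.
Since nu is a discrete measure concentrated on the atoms of X, the integral over A reduces to the sum
  mu(A) = sum_{x in A} f(x) * nu({x}).
Computing each term:
  x2: f(x2) * nu(x2) = 1/2 * 3 = 3/2.
  x3: f(x3) * nu(x3) = 3 * 2 = 6.
Summing: mu(A) = 3/2 + 6 = 15/2.

15/2


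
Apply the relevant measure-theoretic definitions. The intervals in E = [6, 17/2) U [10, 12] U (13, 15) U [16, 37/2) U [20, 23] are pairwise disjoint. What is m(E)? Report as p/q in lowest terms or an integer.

For pairwise disjoint intervals, m(union_i I_i) = sum_i m(I_i),
and m is invariant under swapping open/closed endpoints (single points have measure 0).
So m(E) = sum_i (b_i - a_i).
  I_1 has length 17/2 - 6 = 5/2.
  I_2 has length 12 - 10 = 2.
  I_3 has length 15 - 13 = 2.
  I_4 has length 37/2 - 16 = 5/2.
  I_5 has length 23 - 20 = 3.
Summing:
  m(E) = 5/2 + 2 + 2 + 5/2 + 3 = 12.

12


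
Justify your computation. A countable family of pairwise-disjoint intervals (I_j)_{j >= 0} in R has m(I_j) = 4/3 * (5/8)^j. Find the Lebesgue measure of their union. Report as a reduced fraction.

By countable additivity of the Lebesgue measure on pairwise disjoint measurable sets,
  m(union_{j >= 0} I_j) = sum_{j >= 0} m(I_j) = sum_{j >= 0} a * r^j,
  with a = 4/3 and r = 5/8.
Since 0 < r = 5/8 < 1, the geometric series converges:
  sum_{j >= 0} a * r^j = a / (1 - r).
  = 4/3 / (1 - 5/8)
  = 4/3 / (3/8)
  = 32/9.

32/9


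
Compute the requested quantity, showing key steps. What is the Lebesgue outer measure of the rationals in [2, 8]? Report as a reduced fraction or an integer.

Q cap [2, 8] is countable; list its elements as q_1, q_2, ... . Fix eps > 0 and cover the k-th point by an interval of length eps * 2^(-k). The cover has total length eps * sum_{k>=1} 2^(-k) = eps, so by definition of outer measure m*(Q cap [2, 8]) <= eps. Since eps was arbitrary and m* >= 0, the outer measure is 0.

0


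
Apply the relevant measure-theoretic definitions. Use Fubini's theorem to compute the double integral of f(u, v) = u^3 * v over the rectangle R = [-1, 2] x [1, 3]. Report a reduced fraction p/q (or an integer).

f(u, v) is a tensor product of a function of u and a function of v, and both factors are bounded continuous (hence Lebesgue integrable) on the rectangle, so Fubini's theorem applies:
  integral_R f d(m x m) = (integral_a1^b1 u^3 du) * (integral_a2^b2 v dv).
Inner integral in u: integral_{-1}^{2} u^3 du = (2^4 - (-1)^4)/4
  = 15/4.
Inner integral in v: integral_{1}^{3} v dv = (3^2 - 1^2)/2
  = 4.
Product: (15/4) * (4) = 15.

15


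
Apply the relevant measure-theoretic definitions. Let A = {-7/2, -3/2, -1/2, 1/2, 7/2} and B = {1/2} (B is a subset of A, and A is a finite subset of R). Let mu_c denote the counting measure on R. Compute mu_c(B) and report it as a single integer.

Counting measure assigns mu_c(E) = |E| (number of elements) when E is finite.
B has 1 element(s), so mu_c(B) = 1.

1


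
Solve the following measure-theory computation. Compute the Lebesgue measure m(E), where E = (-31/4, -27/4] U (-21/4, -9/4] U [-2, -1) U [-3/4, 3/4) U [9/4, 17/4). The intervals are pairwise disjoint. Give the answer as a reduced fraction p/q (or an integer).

For pairwise disjoint intervals, m(union_i I_i) = sum_i m(I_i),
and m is invariant under swapping open/closed endpoints (single points have measure 0).
So m(E) = sum_i (b_i - a_i).
  I_1 has length -27/4 - (-31/4) = 1.
  I_2 has length -9/4 - (-21/4) = 3.
  I_3 has length -1 - (-2) = 1.
  I_4 has length 3/4 - (-3/4) = 3/2.
  I_5 has length 17/4 - 9/4 = 2.
Summing:
  m(E) = 1 + 3 + 1 + 3/2 + 2 = 17/2.

17/2


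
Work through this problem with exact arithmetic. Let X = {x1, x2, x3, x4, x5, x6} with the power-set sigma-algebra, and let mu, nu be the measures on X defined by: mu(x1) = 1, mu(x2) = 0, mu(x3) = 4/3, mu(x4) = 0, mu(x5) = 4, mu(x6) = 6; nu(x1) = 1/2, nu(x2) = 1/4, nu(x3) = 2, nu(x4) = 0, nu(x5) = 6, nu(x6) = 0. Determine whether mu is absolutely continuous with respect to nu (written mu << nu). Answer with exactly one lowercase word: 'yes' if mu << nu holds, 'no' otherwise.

mu << nu means: every nu-null measurable set is also mu-null; equivalently, for every atom x, if nu({x}) = 0 then mu({x}) = 0.
Checking each atom:
  x1: nu = 1/2 > 0 -> no constraint.
  x2: nu = 1/4 > 0 -> no constraint.
  x3: nu = 2 > 0 -> no constraint.
  x4: nu = 0, mu = 0 -> consistent with mu << nu.
  x5: nu = 6 > 0 -> no constraint.
  x6: nu = 0, mu = 6 > 0 -> violates mu << nu.
The atom(s) x6 violate the condition (nu = 0 but mu > 0). Therefore mu is NOT absolutely continuous w.r.t. nu.

no


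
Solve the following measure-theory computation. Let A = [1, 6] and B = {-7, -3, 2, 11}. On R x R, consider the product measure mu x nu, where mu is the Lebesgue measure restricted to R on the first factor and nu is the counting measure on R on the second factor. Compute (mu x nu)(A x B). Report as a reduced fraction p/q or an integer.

For a measurable rectangle A x B, the product measure satisfies
  (mu x nu)(A x B) = mu(A) * nu(B).
  mu(A) = 5.
  nu(B) = 4.
  (mu x nu)(A x B) = 5 * 4 = 20.

20


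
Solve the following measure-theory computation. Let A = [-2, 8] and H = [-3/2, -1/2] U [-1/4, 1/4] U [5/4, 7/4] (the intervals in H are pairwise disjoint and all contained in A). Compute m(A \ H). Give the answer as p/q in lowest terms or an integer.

The ambient interval has length m(A) = 8 - (-2) = 10.
Since the holes are disjoint and sit inside A, by finite additivity
  m(H) = sum_i (b_i - a_i), and m(A \ H) = m(A) - m(H).
Computing the hole measures:
  m(H_1) = -1/2 - (-3/2) = 1.
  m(H_2) = 1/4 - (-1/4) = 1/2.
  m(H_3) = 7/4 - 5/4 = 1/2.
Summed: m(H) = 1 + 1/2 + 1/2 = 2.
So m(A \ H) = 10 - 2 = 8.

8


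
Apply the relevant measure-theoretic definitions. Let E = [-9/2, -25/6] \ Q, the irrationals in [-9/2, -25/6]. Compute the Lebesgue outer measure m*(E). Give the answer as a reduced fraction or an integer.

The interval I = [-9/2, -25/6] has m(I) = -25/6 - (-9/2) = 1/3 (endpoints are measure-zero, so open/closed/half-open agree). Write I = (I cap Q) u (I \ Q). The rationals in I are countable, so m*(I cap Q) = 0 (cover each rational by intervals whose total length is arbitrarily small). By countable subadditivity m*(I) <= m*(I cap Q) + m*(I \ Q), hence m*(I \ Q) >= m(I) = 1/3. The reverse inequality m*(I \ Q) <= m*(I) = 1/3 is trivial since (I \ Q) is a subset of I. Therefore m*(I \ Q) = 1/3.

1/3


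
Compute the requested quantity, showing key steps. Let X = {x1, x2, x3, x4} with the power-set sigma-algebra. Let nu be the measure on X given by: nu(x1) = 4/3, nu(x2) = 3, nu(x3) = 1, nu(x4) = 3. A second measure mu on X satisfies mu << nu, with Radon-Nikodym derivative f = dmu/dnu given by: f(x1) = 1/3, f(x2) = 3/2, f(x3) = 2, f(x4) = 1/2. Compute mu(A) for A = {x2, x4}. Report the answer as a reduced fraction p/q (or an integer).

By the defining property of the Radon-Nikodym derivative, for every measurable set A,
  mu(A) = integral_A f dnu.
Since nu is a discrete measure concentrated on the atoms of X, the integral over A reduces to the sum
  mu(A) = sum_{x in A} f(x) * nu({x}).
Computing each term:
  x2: f(x2) * nu(x2) = 3/2 * 3 = 9/2.
  x4: f(x4) * nu(x4) = 1/2 * 3 = 3/2.
Summing: mu(A) = 9/2 + 3/2 = 6.

6


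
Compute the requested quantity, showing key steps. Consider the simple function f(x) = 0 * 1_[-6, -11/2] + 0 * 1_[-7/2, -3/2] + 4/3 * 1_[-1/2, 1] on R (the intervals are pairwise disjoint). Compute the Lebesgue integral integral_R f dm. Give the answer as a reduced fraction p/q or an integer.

For a simple function f = sum_i c_i * 1_{A_i} with disjoint A_i,
  integral f dm = sum_i c_i * m(A_i).
Lengths of the A_i:
  m(A_1) = -11/2 - (-6) = 1/2.
  m(A_2) = -3/2 - (-7/2) = 2.
  m(A_3) = 1 - (-1/2) = 3/2.
Contributions c_i * m(A_i):
  (0) * (1/2) = 0.
  (0) * (2) = 0.
  (4/3) * (3/2) = 2.
Total: 0 + 0 + 2 = 2.

2


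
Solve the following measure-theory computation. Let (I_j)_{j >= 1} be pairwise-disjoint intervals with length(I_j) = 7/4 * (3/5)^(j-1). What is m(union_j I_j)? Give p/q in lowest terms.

By countable additivity of the Lebesgue measure on pairwise disjoint measurable sets,
  m(union_{j >= 1} I_j) = sum_{j >= 1} m(I_j) = sum_{j >= 1} a * r^(j-1),
  with a = 7/4 and r = 3/5.
Since 0 < r = 3/5 < 1, the geometric series converges:
  sum_{j >= 1} a * r^(j-1) = a / (1 - r).
  = 7/4 / (1 - 3/5)
  = 7/4 / (2/5)
  = 35/8.

35/8


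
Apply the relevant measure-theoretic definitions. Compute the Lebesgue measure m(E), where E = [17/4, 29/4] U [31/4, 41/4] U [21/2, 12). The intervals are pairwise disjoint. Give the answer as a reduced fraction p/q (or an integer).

For pairwise disjoint intervals, m(union_i I_i) = sum_i m(I_i),
and m is invariant under swapping open/closed endpoints (single points have measure 0).
So m(E) = sum_i (b_i - a_i).
  I_1 has length 29/4 - 17/4 = 3.
  I_2 has length 41/4 - 31/4 = 5/2.
  I_3 has length 12 - 21/2 = 3/2.
Summing:
  m(E) = 3 + 5/2 + 3/2 = 7.

7


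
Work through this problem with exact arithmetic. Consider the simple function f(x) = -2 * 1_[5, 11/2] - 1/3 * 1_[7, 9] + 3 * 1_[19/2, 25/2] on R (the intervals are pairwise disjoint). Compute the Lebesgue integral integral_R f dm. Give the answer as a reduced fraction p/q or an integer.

For a simple function f = sum_i c_i * 1_{A_i} with disjoint A_i,
  integral f dm = sum_i c_i * m(A_i).
Lengths of the A_i:
  m(A_1) = 11/2 - 5 = 1/2.
  m(A_2) = 9 - 7 = 2.
  m(A_3) = 25/2 - 19/2 = 3.
Contributions c_i * m(A_i):
  (-2) * (1/2) = -1.
  (-1/3) * (2) = -2/3.
  (3) * (3) = 9.
Total: -1 - 2/3 + 9 = 22/3.

22/3


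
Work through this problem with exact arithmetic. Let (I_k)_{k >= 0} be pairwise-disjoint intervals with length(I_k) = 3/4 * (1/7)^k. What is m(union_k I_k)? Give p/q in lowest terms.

By countable additivity of the Lebesgue measure on pairwise disjoint measurable sets,
  m(union_{k >= 0} I_k) = sum_{k >= 0} m(I_k) = sum_{k >= 0} a * r^k,
  with a = 3/4 and r = 1/7.
Since 0 < r = 1/7 < 1, the geometric series converges:
  sum_{k >= 0} a * r^k = a / (1 - r).
  = 3/4 / (1 - 1/7)
  = 3/4 / (6/7)
  = 7/8.

7/8


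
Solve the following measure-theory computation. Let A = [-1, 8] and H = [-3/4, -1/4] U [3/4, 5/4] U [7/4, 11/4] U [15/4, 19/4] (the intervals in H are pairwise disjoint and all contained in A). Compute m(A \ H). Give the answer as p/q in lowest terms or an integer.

The ambient interval has length m(A) = 8 - (-1) = 9.
Since the holes are disjoint and sit inside A, by finite additivity
  m(H) = sum_i (b_i - a_i), and m(A \ H) = m(A) - m(H).
Computing the hole measures:
  m(H_1) = -1/4 - (-3/4) = 1/2.
  m(H_2) = 5/4 - 3/4 = 1/2.
  m(H_3) = 11/4 - 7/4 = 1.
  m(H_4) = 19/4 - 15/4 = 1.
Summed: m(H) = 1/2 + 1/2 + 1 + 1 = 3.
So m(A \ H) = 9 - 3 = 6.

6


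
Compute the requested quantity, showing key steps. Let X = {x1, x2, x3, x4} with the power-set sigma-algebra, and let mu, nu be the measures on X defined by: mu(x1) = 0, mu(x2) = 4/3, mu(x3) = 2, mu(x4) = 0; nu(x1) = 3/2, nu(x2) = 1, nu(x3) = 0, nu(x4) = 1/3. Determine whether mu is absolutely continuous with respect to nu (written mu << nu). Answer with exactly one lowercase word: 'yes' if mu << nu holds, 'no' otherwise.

mu << nu means: every nu-null measurable set is also mu-null; equivalently, for every atom x, if nu({x}) = 0 then mu({x}) = 0.
Checking each atom:
  x1: nu = 3/2 > 0 -> no constraint.
  x2: nu = 1 > 0 -> no constraint.
  x3: nu = 0, mu = 2 > 0 -> violates mu << nu.
  x4: nu = 1/3 > 0 -> no constraint.
The atom(s) x3 violate the condition (nu = 0 but mu > 0). Therefore mu is NOT absolutely continuous w.r.t. nu.

no


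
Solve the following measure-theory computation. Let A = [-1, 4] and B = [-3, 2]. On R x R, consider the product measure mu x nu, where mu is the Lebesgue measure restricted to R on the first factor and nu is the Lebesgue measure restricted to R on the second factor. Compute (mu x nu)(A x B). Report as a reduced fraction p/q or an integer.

For a measurable rectangle A x B, the product measure satisfies
  (mu x nu)(A x B) = mu(A) * nu(B).
  mu(A) = 5.
  nu(B) = 5.
  (mu x nu)(A x B) = 5 * 5 = 25.

25


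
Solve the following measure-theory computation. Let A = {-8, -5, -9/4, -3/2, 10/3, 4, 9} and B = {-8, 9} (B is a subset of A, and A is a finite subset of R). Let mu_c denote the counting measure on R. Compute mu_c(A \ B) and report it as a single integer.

Counting measure assigns mu_c(E) = |E| (number of elements) when E is finite. For B subset A, A \ B is the set of elements of A not in B, so |A \ B| = |A| - |B|.
|A| = 7, |B| = 2, so mu_c(A \ B) = 7 - 2 = 5.

5


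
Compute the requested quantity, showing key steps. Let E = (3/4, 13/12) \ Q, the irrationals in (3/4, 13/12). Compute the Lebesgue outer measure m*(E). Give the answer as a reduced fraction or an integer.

The interval I = (3/4, 13/12) has m(I) = 13/12 - 3/4 = 1/3 (endpoints are measure-zero, so open/closed/half-open agree). Write I = (I cap Q) u (I \ Q). The rationals in I are countable, so m*(I cap Q) = 0 (cover each rational by intervals whose total length is arbitrarily small). By countable subadditivity m*(I) <= m*(I cap Q) + m*(I \ Q), hence m*(I \ Q) >= m(I) = 1/3. The reverse inequality m*(I \ Q) <= m*(I) = 1/3 is trivial since (I \ Q) is a subset of I. Therefore m*(I \ Q) = 1/3.

1/3


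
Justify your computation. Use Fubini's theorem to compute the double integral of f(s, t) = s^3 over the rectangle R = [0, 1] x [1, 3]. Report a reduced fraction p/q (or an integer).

f(s, t) is a tensor product of a function of s and a function of t, and both factors are bounded continuous (hence Lebesgue integrable) on the rectangle, so Fubini's theorem applies:
  integral_R f d(m x m) = (integral_a1^b1 s^3 ds) * (integral_a2^b2 1 dt).
Inner integral in s: integral_{0}^{1} s^3 ds = (1^4 - 0^4)/4
  = 1/4.
Inner integral in t: integral_{1}^{3} 1 dt = (3^1 - 1^1)/1
  = 2.
Product: (1/4) * (2) = 1/2.

1/2


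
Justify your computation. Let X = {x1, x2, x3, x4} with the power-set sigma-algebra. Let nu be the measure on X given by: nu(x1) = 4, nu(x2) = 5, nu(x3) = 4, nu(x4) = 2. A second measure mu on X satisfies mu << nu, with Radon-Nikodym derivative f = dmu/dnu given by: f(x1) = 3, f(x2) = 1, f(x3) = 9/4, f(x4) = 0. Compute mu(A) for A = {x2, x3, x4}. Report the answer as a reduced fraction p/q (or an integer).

By the defining property of the Radon-Nikodym derivative, for every measurable set A,
  mu(A) = integral_A f dnu.
Since nu is a discrete measure concentrated on the atoms of X, the integral over A reduces to the sum
  mu(A) = sum_{x in A} f(x) * nu({x}).
Computing each term:
  x2: f(x2) * nu(x2) = 1 * 5 = 5.
  x3: f(x3) * nu(x3) = 9/4 * 4 = 9.
  x4: f(x4) * nu(x4) = 0 * 2 = 0.
Summing: mu(A) = 5 + 9 + 0 = 14.

14


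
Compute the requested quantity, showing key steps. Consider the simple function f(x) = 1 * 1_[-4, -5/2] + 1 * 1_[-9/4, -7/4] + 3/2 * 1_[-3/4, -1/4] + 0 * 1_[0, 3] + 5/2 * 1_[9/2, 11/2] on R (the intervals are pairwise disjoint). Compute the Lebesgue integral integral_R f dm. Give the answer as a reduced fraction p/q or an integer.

For a simple function f = sum_i c_i * 1_{A_i} with disjoint A_i,
  integral f dm = sum_i c_i * m(A_i).
Lengths of the A_i:
  m(A_1) = -5/2 - (-4) = 3/2.
  m(A_2) = -7/4 - (-9/4) = 1/2.
  m(A_3) = -1/4 - (-3/4) = 1/2.
  m(A_4) = 3 - 0 = 3.
  m(A_5) = 11/2 - 9/2 = 1.
Contributions c_i * m(A_i):
  (1) * (3/2) = 3/2.
  (1) * (1/2) = 1/2.
  (3/2) * (1/2) = 3/4.
  (0) * (3) = 0.
  (5/2) * (1) = 5/2.
Total: 3/2 + 1/2 + 3/4 + 0 + 5/2 = 21/4.

21/4


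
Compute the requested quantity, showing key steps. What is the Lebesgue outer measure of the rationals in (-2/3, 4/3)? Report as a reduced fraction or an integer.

E = Q cap (-2/3, 4/3) is a subset of Q, which is countable. Enumerate Q = {q_1, q_2, ...}; for any eps > 0, cover q_k by the open interval (q_k - eps/2^(k+1), q_k + eps/2^(k+1)), of length eps/2^k. The total cover length is sum_{k>=1} eps/2^k = eps. Hence m*(E) <= m*(Q) <= eps for every eps > 0, and since outer measure is non-negative, m*(E) = 0.

0


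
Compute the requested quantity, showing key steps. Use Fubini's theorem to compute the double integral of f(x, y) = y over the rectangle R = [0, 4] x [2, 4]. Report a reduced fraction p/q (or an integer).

f(x, y) is a tensor product of a function of x and a function of y, and both factors are bounded continuous (hence Lebesgue integrable) on the rectangle, so Fubini's theorem applies:
  integral_R f d(m x m) = (integral_a1^b1 1 dx) * (integral_a2^b2 y dy).
Inner integral in x: integral_{0}^{4} 1 dx = (4^1 - 0^1)/1
  = 4.
Inner integral in y: integral_{2}^{4} y dy = (4^2 - 2^2)/2
  = 6.
Product: (4) * (6) = 24.

24


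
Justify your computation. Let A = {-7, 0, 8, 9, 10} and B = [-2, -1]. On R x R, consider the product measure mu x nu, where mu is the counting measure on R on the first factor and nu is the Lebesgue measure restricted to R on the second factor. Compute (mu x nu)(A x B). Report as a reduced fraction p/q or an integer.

For a measurable rectangle A x B, the product measure satisfies
  (mu x nu)(A x B) = mu(A) * nu(B).
  mu(A) = 5.
  nu(B) = 1.
  (mu x nu)(A x B) = 5 * 1 = 5.

5


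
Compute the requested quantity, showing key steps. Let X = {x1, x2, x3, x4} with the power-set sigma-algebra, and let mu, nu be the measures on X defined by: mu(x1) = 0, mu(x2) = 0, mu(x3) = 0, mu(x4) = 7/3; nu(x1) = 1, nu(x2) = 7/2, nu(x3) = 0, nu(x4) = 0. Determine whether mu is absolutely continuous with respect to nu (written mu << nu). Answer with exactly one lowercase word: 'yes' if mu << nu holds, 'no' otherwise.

mu << nu means: every nu-null measurable set is also mu-null; equivalently, for every atom x, if nu({x}) = 0 then mu({x}) = 0.
Checking each atom:
  x1: nu = 1 > 0 -> no constraint.
  x2: nu = 7/2 > 0 -> no constraint.
  x3: nu = 0, mu = 0 -> consistent with mu << nu.
  x4: nu = 0, mu = 7/3 > 0 -> violates mu << nu.
The atom(s) x4 violate the condition (nu = 0 but mu > 0). Therefore mu is NOT absolutely continuous w.r.t. nu.

no


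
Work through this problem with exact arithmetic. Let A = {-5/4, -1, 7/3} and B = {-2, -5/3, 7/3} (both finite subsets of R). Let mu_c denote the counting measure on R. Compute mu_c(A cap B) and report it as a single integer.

Counting measure on a finite set equals cardinality. mu_c(A cap B) = |A cap B| (elements appearing in both).
Enumerating the elements of A that also lie in B gives 1 element(s).
So mu_c(A cap B) = 1.

1


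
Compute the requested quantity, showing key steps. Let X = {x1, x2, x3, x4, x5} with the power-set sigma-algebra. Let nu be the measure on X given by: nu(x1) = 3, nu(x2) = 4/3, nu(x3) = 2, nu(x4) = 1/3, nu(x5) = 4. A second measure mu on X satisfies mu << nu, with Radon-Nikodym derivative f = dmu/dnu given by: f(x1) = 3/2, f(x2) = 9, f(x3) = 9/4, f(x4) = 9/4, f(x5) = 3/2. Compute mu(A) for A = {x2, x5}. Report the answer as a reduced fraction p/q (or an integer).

By the defining property of the Radon-Nikodym derivative, for every measurable set A,
  mu(A) = integral_A f dnu.
Since nu is a discrete measure concentrated on the atoms of X, the integral over A reduces to the sum
  mu(A) = sum_{x in A} f(x) * nu({x}).
Computing each term:
  x2: f(x2) * nu(x2) = 9 * 4/3 = 12.
  x5: f(x5) * nu(x5) = 3/2 * 4 = 6.
Summing: mu(A) = 12 + 6 = 18.

18


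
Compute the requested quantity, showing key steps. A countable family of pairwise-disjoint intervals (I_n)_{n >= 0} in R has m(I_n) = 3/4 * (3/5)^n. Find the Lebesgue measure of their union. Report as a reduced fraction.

By countable additivity of the Lebesgue measure on pairwise disjoint measurable sets,
  m(union_{n >= 0} I_n) = sum_{n >= 0} m(I_n) = sum_{n >= 0} a * r^n,
  with a = 3/4 and r = 3/5.
Since 0 < r = 3/5 < 1, the geometric series converges:
  sum_{n >= 0} a * r^n = a / (1 - r).
  = 3/4 / (1 - 3/5)
  = 3/4 / (2/5)
  = 15/8.

15/8


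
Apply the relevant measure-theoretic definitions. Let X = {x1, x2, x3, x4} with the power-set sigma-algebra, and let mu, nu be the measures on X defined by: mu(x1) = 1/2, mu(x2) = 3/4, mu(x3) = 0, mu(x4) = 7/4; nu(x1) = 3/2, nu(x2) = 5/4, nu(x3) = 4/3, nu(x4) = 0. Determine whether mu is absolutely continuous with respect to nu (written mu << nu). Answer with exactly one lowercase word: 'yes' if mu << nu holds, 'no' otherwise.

mu << nu means: every nu-null measurable set is also mu-null; equivalently, for every atom x, if nu({x}) = 0 then mu({x}) = 0.
Checking each atom:
  x1: nu = 3/2 > 0 -> no constraint.
  x2: nu = 5/4 > 0 -> no constraint.
  x3: nu = 4/3 > 0 -> no constraint.
  x4: nu = 0, mu = 7/4 > 0 -> violates mu << nu.
The atom(s) x4 violate the condition (nu = 0 but mu > 0). Therefore mu is NOT absolutely continuous w.r.t. nu.

no


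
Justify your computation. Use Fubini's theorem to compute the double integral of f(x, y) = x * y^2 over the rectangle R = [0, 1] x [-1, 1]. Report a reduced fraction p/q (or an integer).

f(x, y) is a tensor product of a function of x and a function of y, and both factors are bounded continuous (hence Lebesgue integrable) on the rectangle, so Fubini's theorem applies:
  integral_R f d(m x m) = (integral_a1^b1 x dx) * (integral_a2^b2 y^2 dy).
Inner integral in x: integral_{0}^{1} x dx = (1^2 - 0^2)/2
  = 1/2.
Inner integral in y: integral_{-1}^{1} y^2 dy = (1^3 - (-1)^3)/3
  = 2/3.
Product: (1/2) * (2/3) = 1/3.

1/3
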